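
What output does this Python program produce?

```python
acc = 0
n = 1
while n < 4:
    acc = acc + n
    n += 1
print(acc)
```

n=1: acc = 0+1 = 1
n=2: acc = 1+2 = 3
n=3: acc = 3+3 = 6

6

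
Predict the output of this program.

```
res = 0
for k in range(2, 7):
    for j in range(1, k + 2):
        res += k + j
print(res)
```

k=2,j=1: res = 0+3 = 3
k=2,j=2: res = 3+4 = 7
k=2,j=3: res = 7+5 = 12
k=3,j=1: res = 12+4 = 16
k=3,j=2: res = 16+5 = 21
k=3,j=3: res = 21+6 = 27
k=3,j=4: res = 27+7 = 34
k=4,j=1: res = 34+5 = 39
k=4,j=2: res = 39+6 = 45
k=4,j=3: res = 45+7 = 52
k=4,j=4: res = 52+8 = 60
k=4,j=5: res = 60+9 = 69
k=5,j=1: res = 69+6 = 75
k=5,j=2: res = 75+7 = 82
k=5,j=3: res = 82+8 = 90
k=5,j=4: res = 90+9 = 99
k=5,j=5: res = 99+10 = 109
k=5,j=6: res = 109+11 = 120
k=6,j=1: res = 120+7 = 127
k=6,j=2: res = 127+8 = 135
k=6,j=3: res = 135+9 = 144
k=6,j=4: res = 144+10 = 154
k=6,j=5: res = 154+11 = 165
k=6,j=6: res = 165+12 = 177
k=6,j=7: res = 177+13 = 190

190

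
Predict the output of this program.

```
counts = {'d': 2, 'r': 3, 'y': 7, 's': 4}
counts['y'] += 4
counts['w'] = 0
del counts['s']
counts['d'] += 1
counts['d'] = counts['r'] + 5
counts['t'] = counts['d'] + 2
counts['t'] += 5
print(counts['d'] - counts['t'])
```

counts['y'] = 7+4 = 11 → {'d': 2, 'r': 3, 'y': 11, 's': 4}
counts['w'] = 0 → {'d': 2, 'r': 3, 'y': 11, 's': 4, 'w': 0}
del 's' → {'d': 2, 'r': 3, 'y': 11, 'w': 0}
counts['d'] = 2+1 = 3 → {'d': 3, 'r': 3, 'y': 11, 'w': 0}
counts['d'] = counts['r']+5 = 8 → {'d': 8, 'r': 3, 'y': 11, 'w': 0}
counts['t'] = counts['d']+2 = 10 → {'d': 8, 'r': 3, 'y': 11, 'w': 0, 't': 10}
counts['t'] = 10+5 = 15 → {'d': 8, 'r': 3, 'y': 11, 'w': 0, 't': 15}
counts['d']-counts['t'] = 8-15 = -7

-7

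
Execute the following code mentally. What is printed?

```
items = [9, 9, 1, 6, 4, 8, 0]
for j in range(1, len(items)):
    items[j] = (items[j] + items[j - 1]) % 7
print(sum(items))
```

j=1: items[1] = (9+9)%7 = 4 → [9, 4, 1, 6, 4, 8, 0]
j=2: items[2] = (1+4)%7 = 5 → [9, 4, 5, 6, 4, 8, 0]
j=3: items[3] = (6+5)%7 = 4 → [9, 4, 5, 4, 4, 8, 0]
j=4: items[4] = (4+4)%7 = 1 → [9, 4, 5, 4, 1, 8, 0]
j=5: items[5] = (8+1)%7 = 2 → [9, 4, 5, 4, 1, 2, 0]
j=6: items[6] = (0+2)%7 = 2 → [9, 4, 5, 4, 1, 2, 2]
sum = 27

27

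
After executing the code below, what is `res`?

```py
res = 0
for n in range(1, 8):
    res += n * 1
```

n=1: res = 0+1*1 = 1
n=2: res = 1+2*1 = 3
n=3: res = 3+3*1 = 6
n=4: res = 6+4*1 = 10
n=5: res = 10+5*1 = 15
n=6: res = 15+6*1 = 21
n=7: res = 21+7*1 = 28

28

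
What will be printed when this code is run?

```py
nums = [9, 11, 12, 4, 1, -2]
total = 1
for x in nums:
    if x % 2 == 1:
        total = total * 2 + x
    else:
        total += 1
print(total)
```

x=9: odd, total = 1*2+9 = 11
x=11: odd, total = 11*2+11 = 33
x=12: not odd, total = 33+1 = 34
x=4: not odd, total = 34+1 = 35
x=1: odd, total = 35*2+1 = 71
x=-2: not odd, total = 71+1 = 72

72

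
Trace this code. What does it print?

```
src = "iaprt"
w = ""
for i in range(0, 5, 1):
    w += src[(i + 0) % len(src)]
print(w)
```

iaprt

i=0: add src[0]='i' → 'i'
i=1: add src[1]='a' → 'ia'
i=2: add src[2]='p' → 'iap'
i=3: add src[3]='r' → 'iapr'
i=4: add src[4]='t' → 'iaprt'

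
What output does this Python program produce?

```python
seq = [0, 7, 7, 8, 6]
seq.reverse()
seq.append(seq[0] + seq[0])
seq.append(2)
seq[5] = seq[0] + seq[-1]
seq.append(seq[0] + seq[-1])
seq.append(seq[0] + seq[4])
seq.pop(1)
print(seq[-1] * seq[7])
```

36

reverse → [6, 8, 7, 7, 0]
append seq[0]+seq[0] = 6+6 = 12 → [6, 8, 7, 7, 0, 12]
append 2 → [6, 8, 7, 7, 0, 12, 2]
seq[5] = seq[0]+seq[-1] = 6+2 = 8 → [6, 8, 7, 7, 0, 8, 2]
append seq[0]+seq[-1] = 6+2 = 8 → [6, 8, 7, 7, 0, 8, 2, 8]
append seq[0]+seq[4] = 6+0 = 6 → [6, 8, 7, 7, 0, 8, 2, 8, 6]
pop(1) removes 8 → [6, 7, 7, 0, 8, 2, 8, 6]
seq[-1]*seq[7] = 6*6 = 36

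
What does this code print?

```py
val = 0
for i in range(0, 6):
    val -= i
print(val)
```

i=0: val = 0-0 = 0
i=1: val = 0-1 = -1
i=2: val = (-1)-2 = -3
i=3: val = (-3)-3 = -6
i=4: val = (-6)-4 = -10
i=5: val = (-10)-5 = -15

-15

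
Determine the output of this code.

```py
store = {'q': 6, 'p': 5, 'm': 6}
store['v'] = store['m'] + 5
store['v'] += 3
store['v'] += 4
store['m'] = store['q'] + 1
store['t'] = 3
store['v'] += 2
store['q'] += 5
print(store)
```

store['v'] = store['m']+5 = 11 → {'q': 6, 'p': 5, 'm': 6, 'v': 11}
store['v'] = 11+3 = 14 → {'q': 6, 'p': 5, 'm': 6, 'v': 14}
store['v'] = 14+4 = 18 → {'q': 6, 'p': 5, 'm': 6, 'v': 18}
store['m'] = store['q']+1 = 7 → {'q': 6, 'p': 5, 'm': 7, 'v': 18}
store['t'] = 3 → {'q': 6, 'p': 5, 'm': 7, 'v': 18, 't': 3}
store['v'] = 18+2 = 20 → {'q': 6, 'p': 5, 'm': 7, 'v': 20, 't': 3}
store['q'] = 6+5 = 11 → {'q': 11, 'p': 5, 'm': 7, 'v': 20, 't': 3}

{'q': 11, 'p': 5, 'm': 7, 'v': 20, 't': 3}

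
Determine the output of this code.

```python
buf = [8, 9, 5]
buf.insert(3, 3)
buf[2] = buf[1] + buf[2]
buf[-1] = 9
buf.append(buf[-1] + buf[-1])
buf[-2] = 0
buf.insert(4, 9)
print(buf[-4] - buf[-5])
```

5

insert 3 at 3 → [8, 9, 5, 3]
buf[2] = buf[1]+buf[2] = 9+5 = 14 → [8, 9, 14, 3]
buf[-1] = 9 → [8, 9, 14, 9]
append buf[-1]+buf[-1] = 9+9 = 18 → [8, 9, 14, 9, 18]
buf[-2] = 0 → [8, 9, 14, 0, 18]
insert 9 at 4 → [8, 9, 14, 0, 9, 18]
buf[-4]-buf[-5] = 14-9 = 5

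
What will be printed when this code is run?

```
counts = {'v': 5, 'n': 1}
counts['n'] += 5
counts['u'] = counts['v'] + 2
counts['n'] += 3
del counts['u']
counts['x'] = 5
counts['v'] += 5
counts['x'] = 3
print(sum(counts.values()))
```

22

counts['n'] = 1+5 = 6 → {'v': 5, 'n': 6}
counts['u'] = counts['v']+2 = 7 → {'v': 5, 'n': 6, 'u': 7}
counts['n'] = 6+3 = 9 → {'v': 5, 'n': 9, 'u': 7}
del 'u' → {'v': 5, 'n': 9}
counts['x'] = 5 → {'v': 5, 'n': 9, 'x': 5}
counts['v'] = 5+5 = 10 → {'v': 10, 'n': 9, 'x': 5}
counts['x'] = 3 → {'v': 10, 'n': 9, 'x': 3}
sum of values = 22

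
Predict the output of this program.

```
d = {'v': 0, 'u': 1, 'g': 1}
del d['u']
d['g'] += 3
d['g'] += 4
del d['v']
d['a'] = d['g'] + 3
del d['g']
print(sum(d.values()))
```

del 'u' → {'v': 0, 'g': 1}
d['g'] = 1+3 = 4 → {'v': 0, 'g': 4}
d['g'] = 4+4 = 8 → {'v': 0, 'g': 8}
del 'v' → {'g': 8}
d['a'] = d['g']+3 = 11 → {'g': 8, 'a': 11}
del 'g' → {'a': 11}
sum of values = 11

11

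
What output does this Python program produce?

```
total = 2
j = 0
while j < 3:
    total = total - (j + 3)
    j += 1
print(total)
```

j=0: total = 2-3 = -1
j=1: total = (-1)-4 = -5
j=2: total = (-5)-5 = -10

-10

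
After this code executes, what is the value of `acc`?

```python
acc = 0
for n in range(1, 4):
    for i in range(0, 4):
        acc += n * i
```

n=1,i=0: acc = 0+0 = 0
n=1,i=1: acc = 0+1 = 1
n=1,i=2: acc = 1+2 = 3
n=1,i=3: acc = 3+3 = 6
n=2,i=0: acc = 6+0 = 6
n=2,i=1: acc = 6+2 = 8
n=2,i=2: acc = 8+4 = 12
n=2,i=3: acc = 12+6 = 18
n=3,i=0: acc = 18+0 = 18
n=3,i=1: acc = 18+3 = 21
n=3,i=2: acc = 21+6 = 27
n=3,i=3: acc = 27+9 = 36

36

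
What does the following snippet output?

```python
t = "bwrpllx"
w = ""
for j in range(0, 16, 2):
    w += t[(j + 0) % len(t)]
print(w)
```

brlxwplb

j=0: add t[0]='b' → 'b'
j=2: add t[2]='r' → 'br'
j=4: add t[4]='l' → 'brl'
j=6: add t[6]='x' → 'brlx'
j=8: add t[1]='w' → 'brlxw'
j=10: add t[3]='p' → 'brlxwp'
j=12: add t[5]='l' → 'brlxwpl'
j=14: add t[0]='b' → 'brlxwplb'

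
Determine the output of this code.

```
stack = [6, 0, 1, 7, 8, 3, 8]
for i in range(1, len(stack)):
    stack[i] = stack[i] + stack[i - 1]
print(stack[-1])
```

33

i=1: stack[1] = 0+6 = 6 → [6, 6, 1, 7, 8, 3, 8]
i=2: stack[2] = 1+6 = 7 → [6, 6, 7, 7, 8, 3, 8]
i=3: stack[3] = 7+7 = 14 → [6, 6, 7, 14, 8, 3, 8]
i=4: stack[4] = 8+14 = 22 → [6, 6, 7, 14, 22, 3, 8]
i=5: stack[5] = 3+22 = 25 → [6, 6, 7, 14, 22, 25, 8]
i=6: stack[6] = 8+25 = 33 → [6, 6, 7, 14, 22, 25, 33]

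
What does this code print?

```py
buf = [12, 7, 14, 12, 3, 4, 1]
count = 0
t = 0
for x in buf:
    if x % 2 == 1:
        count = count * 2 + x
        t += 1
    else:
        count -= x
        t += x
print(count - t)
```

-218

x=12: not odd, count = 0-12 = -12; t=12
x=7: odd, count = (-12)*2+7 = -17; t=13
x=14: not odd, count = (-17)-14 = -31; t=27
x=12: not odd, count = (-31)-12 = -43; t=39
x=3: odd, count = (-43)*2+3 = -83; t=40
x=4: not odd, count = (-83)-4 = -87; t=44
x=1: odd, count = (-87)*2+1 = -173; t=45
count-t = (-173)-45 = -218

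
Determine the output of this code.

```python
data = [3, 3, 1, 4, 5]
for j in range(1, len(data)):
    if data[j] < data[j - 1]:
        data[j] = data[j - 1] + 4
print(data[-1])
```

15

j=1: 3>=3, unchanged → [3, 3, 1, 4, 5]
j=2: 1<3, data[2] = 3+4 = 7 → [3, 3, 7, 4, 5]
j=3: 4<7, data[3] = 7+4 = 11 → [3, 3, 7, 11, 5]
j=4: 5<11, data[4] = 11+4 = 15 → [3, 3, 7, 11, 15]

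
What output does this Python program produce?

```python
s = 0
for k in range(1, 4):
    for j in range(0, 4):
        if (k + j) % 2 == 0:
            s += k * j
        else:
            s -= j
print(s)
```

k=1,j=0: odd sum, s = 0-0 = 0
k=1,j=1: even sum, s = 0+1 = 1
k=1,j=2: odd sum, s = 1-2 = -1
k=1,j=3: even sum, s = (-1)+3 = 2
k=2,j=0: even sum, s = 2+0 = 2
k=2,j=1: odd sum, s = 2-1 = 1
k=2,j=2: even sum, s = 1+4 = 5
k=2,j=3: odd sum, s = 5-3 = 2
k=3,j=0: odd sum, s = 2-0 = 2
k=3,j=1: even sum, s = 2+3 = 5
k=3,j=2: odd sum, s = 5-2 = 3
k=3,j=3: even sum, s = 3+9 = 12

12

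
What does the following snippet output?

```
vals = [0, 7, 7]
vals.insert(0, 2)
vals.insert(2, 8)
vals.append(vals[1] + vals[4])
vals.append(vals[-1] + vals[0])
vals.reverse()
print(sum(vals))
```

40

insert 2 at 0 → [2, 0, 7, 7]
insert 8 at 2 → [2, 0, 8, 7, 7]
append vals[1]+vals[4] = 0+7 = 7 → [2, 0, 8, 7, 7, 7]
append vals[-1]+vals[0] = 7+2 = 9 → [2, 0, 8, 7, 7, 7, 9]
reverse → [9, 7, 7, 7, 8, 0, 2]
sum = 40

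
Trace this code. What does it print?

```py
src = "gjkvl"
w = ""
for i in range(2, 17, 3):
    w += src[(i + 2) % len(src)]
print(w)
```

lkgvj

i=2: add src[4]='l' → 'l'
i=5: add src[2]='k' → 'lk'
i=8: add src[0]='g' → 'lkg'
i=11: add src[3]='v' → 'lkgv'
i=14: add src[1]='j' → 'lkgvj'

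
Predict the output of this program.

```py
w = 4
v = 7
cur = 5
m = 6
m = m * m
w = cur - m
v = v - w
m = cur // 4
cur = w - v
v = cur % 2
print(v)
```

m = 6*6 = 36
w = 5-36 = -31
v = 7-(-31) = 38
m = 5//4 = 1
cur = (-31)-38 = -69
v = (-69)%2 = 1

1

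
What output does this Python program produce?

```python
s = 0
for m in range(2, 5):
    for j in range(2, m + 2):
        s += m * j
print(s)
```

93

m=2,j=2: s = 0+4 = 4
m=2,j=3: s = 4+6 = 10
m=3,j=2: s = 10+6 = 16
m=3,j=3: s = 16+9 = 25
m=3,j=4: s = 25+12 = 37
m=4,j=2: s = 37+8 = 45
m=4,j=3: s = 45+12 = 57
m=4,j=4: s = 57+16 = 73
m=4,j=5: s = 73+20 = 93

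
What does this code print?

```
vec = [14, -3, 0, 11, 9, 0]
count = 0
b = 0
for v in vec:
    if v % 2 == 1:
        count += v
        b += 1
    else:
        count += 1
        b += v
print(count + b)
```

37

v=14: not odd, count = 0+1 = 1; b=14
v=-3: odd, count = 1+(-3) = -2; b=15
v=0: not odd, count = (-2)+1 = -1; b=15
v=11: odd, count = (-1)+11 = 10; b=16
v=9: odd, count = 10+9 = 19; b=17
v=0: not odd, count = 19+1 = 20; b=17
count+b = 20+17 = 37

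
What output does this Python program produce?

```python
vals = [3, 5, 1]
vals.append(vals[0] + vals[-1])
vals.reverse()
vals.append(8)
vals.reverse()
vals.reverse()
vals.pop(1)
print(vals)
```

append vals[0]+vals[-1] = 3+1 = 4 → [3, 5, 1, 4]
reverse → [4, 1, 5, 3]
append 8 → [4, 1, 5, 3, 8]
reverse → [8, 3, 5, 1, 4]
reverse → [4, 1, 5, 3, 8]
pop(1) removes 1 → [4, 5, 3, 8]

[4, 5, 3, 8]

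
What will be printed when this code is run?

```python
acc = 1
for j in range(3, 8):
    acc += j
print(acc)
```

26

j=3: acc = 1+3 = 4
j=4: acc = 4+4 = 8
j=5: acc = 8+5 = 13
j=6: acc = 13+6 = 19
j=7: acc = 19+7 = 26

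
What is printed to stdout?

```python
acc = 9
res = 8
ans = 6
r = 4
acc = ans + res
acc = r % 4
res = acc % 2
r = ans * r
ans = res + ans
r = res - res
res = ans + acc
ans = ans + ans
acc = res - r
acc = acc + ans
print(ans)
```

acc = 6+8 = 14
acc = 4%4 = 0
res = 0%2 = 0
r = 6*4 = 24
ans = 0+6 = 6
r = 0-0 = 0
res = 6+0 = 6
ans = 6+6 = 12
acc = 6-0 = 6
acc = 6+12 = 18

12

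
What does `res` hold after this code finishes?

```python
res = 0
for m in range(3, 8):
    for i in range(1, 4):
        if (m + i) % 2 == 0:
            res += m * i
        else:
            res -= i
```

m=3,i=1: even sum, res = 0+3 = 3
m=3,i=2: odd sum, res = 3-2 = 1
m=3,i=3: even sum, res = 1+9 = 10
m=4,i=1: odd sum, res = 10-1 = 9
m=4,i=2: even sum, res = 9+8 = 17
m=4,i=3: odd sum, res = 17-3 = 14
m=5,i=1: even sum, res = 14+5 = 19
m=5,i=2: odd sum, res = 19-2 = 17
m=5,i=3: even sum, res = 17+15 = 32
m=6,i=1: odd sum, res = 32-1 = 31
m=6,i=2: even sum, res = 31+12 = 43
m=6,i=3: odd sum, res = 43-3 = 40
m=7,i=1: even sum, res = 40+7 = 47
m=7,i=2: odd sum, res = 47-2 = 45
m=7,i=3: even sum, res = 45+21 = 66

66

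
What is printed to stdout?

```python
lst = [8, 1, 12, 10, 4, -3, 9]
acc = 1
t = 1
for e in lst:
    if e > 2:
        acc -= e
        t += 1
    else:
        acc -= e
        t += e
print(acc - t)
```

-44

e=8: >2, acc = 1-8 = -7; t=2
e=1: not >2, acc = (-7)-1 = -8; t=3
e=12: >2, acc = (-8)-12 = -20; t=4
e=10: >2, acc = (-20)-10 = -30; t=5
e=4: >2, acc = (-30)-4 = -34; t=6
e=-3: not >2, acc = (-34)-(-3) = -31; t=3
e=9: >2, acc = (-31)-9 = -40; t=4
acc-t = (-40)-4 = -44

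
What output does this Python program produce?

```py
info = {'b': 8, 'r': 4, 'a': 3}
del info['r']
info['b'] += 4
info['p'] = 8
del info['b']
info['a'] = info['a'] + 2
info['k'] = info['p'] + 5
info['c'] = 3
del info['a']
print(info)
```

del 'r' → {'b': 8, 'a': 3}
info['b'] = 8+4 = 12 → {'b': 12, 'a': 3}
info['p'] = 8 → {'b': 12, 'a': 3, 'p': 8}
del 'b' → {'a': 3, 'p': 8}
info['a'] = info['a']+2 = 5 → {'a': 5, 'p': 8}
info['k'] = info['p']+5 = 13 → {'a': 5, 'p': 8, 'k': 13}
info['c'] = 3 → {'a': 5, 'p': 8, 'k': 13, 'c': 3}
del 'a' → {'p': 8, 'k': 13, 'c': 3}

{'p': 8, 'k': 13, 'c': 3}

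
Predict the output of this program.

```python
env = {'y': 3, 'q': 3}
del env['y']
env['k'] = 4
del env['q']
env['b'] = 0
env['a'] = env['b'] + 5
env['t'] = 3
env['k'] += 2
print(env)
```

del 'y' → {'q': 3}
env['k'] = 4 → {'q': 3, 'k': 4}
del 'q' → {'k': 4}
env['b'] = 0 → {'k': 4, 'b': 0}
env['a'] = env['b']+5 = 5 → {'k': 4, 'b': 0, 'a': 5}
env['t'] = 3 → {'k': 4, 'b': 0, 'a': 5, 't': 3}
env['k'] = 4+2 = 6 → {'k': 6, 'b': 0, 'a': 5, 't': 3}

{'k': 6, 'b': 0, 'a': 5, 't': 3}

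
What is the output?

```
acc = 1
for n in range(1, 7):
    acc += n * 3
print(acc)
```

64

n=1: acc = 1+1*3 = 4
n=2: acc = 4+2*3 = 10
n=3: acc = 10+3*3 = 19
n=4: acc = 19+4*3 = 31
n=5: acc = 31+5*3 = 46
n=6: acc = 46+6*3 = 64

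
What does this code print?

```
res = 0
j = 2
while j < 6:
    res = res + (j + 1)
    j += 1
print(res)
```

j=2: res = 0+3 = 3
j=3: res = 3+4 = 7
j=4: res = 7+5 = 12
j=5: res = 12+6 = 18

18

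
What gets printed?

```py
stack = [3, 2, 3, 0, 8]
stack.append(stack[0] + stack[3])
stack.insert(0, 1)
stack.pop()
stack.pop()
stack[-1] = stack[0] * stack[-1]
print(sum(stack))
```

append stack[0]+stack[3] = 3+0 = 3 → [3, 2, 3, 0, 8, 3]
insert 1 at 0 → [1, 3, 2, 3, 0, 8, 3]
pop() removes 3 → [1, 3, 2, 3, 0, 8]
pop() removes 8 → [1, 3, 2, 3, 0]
stack[-1] = stack[0]*stack[-1] = 1*0 = 0 → [1, 3, 2, 3, 0]
sum = 9

9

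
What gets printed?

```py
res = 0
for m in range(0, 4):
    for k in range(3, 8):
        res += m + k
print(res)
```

m=0,k=3: res = 0+3 = 3
m=0,k=4: res = 3+4 = 7
m=0,k=5: res = 7+5 = 12
m=0,k=6: res = 12+6 = 18
m=0,k=7: res = 18+7 = 25
m=1,k=3: res = 25+4 = 29
m=1,k=4: res = 29+5 = 34
m=1,k=5: res = 34+6 = 40
m=1,k=6: res = 40+7 = 47
m=1,k=7: res = 47+8 = 55
m=2,k=3: res = 55+5 = 60
m=2,k=4: res = 60+6 = 66
m=2,k=5: res = 66+7 = 73
m=2,k=6: res = 73+8 = 81
m=2,k=7: res = 81+9 = 90
m=3,k=3: res = 90+6 = 96
m=3,k=4: res = 96+7 = 103
m=3,k=5: res = 103+8 = 111
m=3,k=6: res = 111+9 = 120
m=3,k=7: res = 120+10 = 130

130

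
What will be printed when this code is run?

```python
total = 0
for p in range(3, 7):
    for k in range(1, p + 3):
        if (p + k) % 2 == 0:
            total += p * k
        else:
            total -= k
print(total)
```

p=3,k=1: even sum, total = 0+3 = 3
p=3,k=2: odd sum, total = 3-2 = 1
p=3,k=3: even sum, total = 1+9 = 10
p=3,k=4: odd sum, total = 10-4 = 6
p=3,k=5: even sum, total = 6+15 = 21
p=4,k=1: odd sum, total = 21-1 = 20
p=4,k=2: even sum, total = 20+8 = 28
p=4,k=3: odd sum, total = 28-3 = 25
p=4,k=4: even sum, total = 25+16 = 41
p=4,k=5: odd sum, total = 41-5 = 36
p=4,k=6: even sum, total = 36+24 = 60
p=5,k=1: even sum, total = 60+5 = 65
p=5,k=2: odd sum, total = 65-2 = 63
p=5,k=3: even sum, total = 63+15 = 78
p=5,k=4: odd sum, total = 78-4 = 74
p=5,k=5: even sum, total = 74+25 = 99
p=5,k=6: odd sum, total = 99-6 = 93
p=5,k=7: even sum, total = 93+35 = 128
p=6,k=1: odd sum, total = 128-1 = 127
p=6,k=2: even sum, total = 127+12 = 139
p=6,k=3: odd sum, total = 139-3 = 136
p=6,k=4: even sum, total = 136+24 = 160
p=6,k=5: odd sum, total = 160-5 = 155
p=6,k=6: even sum, total = 155+36 = 191
p=6,k=7: odd sum, total = 191-7 = 184
p=6,k=8: even sum, total = 184+48 = 232

232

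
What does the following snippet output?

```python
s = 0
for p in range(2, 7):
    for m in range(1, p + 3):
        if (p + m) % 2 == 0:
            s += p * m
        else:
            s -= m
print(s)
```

240

p=2,m=1: odd sum, s = 0-1 = -1
p=2,m=2: even sum, s = (-1)+4 = 3
p=2,m=3: odd sum, s = 3-3 = 0
p=2,m=4: even sum, s = 0+8 = 8
p=3,m=1: even sum, s = 8+3 = 11
p=3,m=2: odd sum, s = 11-2 = 9
p=3,m=3: even sum, s = 9+9 = 18
p=3,m=4: odd sum, s = 18-4 = 14
p=3,m=5: even sum, s = 14+15 = 29
p=4,m=1: odd sum, s = 29-1 = 28
p=4,m=2: even sum, s = 28+8 = 36
p=4,m=3: odd sum, s = 36-3 = 33
p=4,m=4: even sum, s = 33+16 = 49
p=4,m=5: odd sum, s = 49-5 = 44
p=4,m=6: even sum, s = 44+24 = 68
p=5,m=1: even sum, s = 68+5 = 73
p=5,m=2: odd sum, s = 73-2 = 71
p=5,m=3: even sum, s = 71+15 = 86
p=5,m=4: odd sum, s = 86-4 = 82
p=5,m=5: even sum, s = 82+25 = 107
p=5,m=6: odd sum, s = 107-6 = 101
p=5,m=7: even sum, s = 101+35 = 136
p=6,m=1: odd sum, s = 136-1 = 135
p=6,m=2: even sum, s = 135+12 = 147
p=6,m=3: odd sum, s = 147-3 = 144
p=6,m=4: even sum, s = 144+24 = 168
p=6,m=5: odd sum, s = 168-5 = 163
p=6,m=6: even sum, s = 163+36 = 199
p=6,m=7: odd sum, s = 199-7 = 192
p=6,m=8: even sum, s = 192+48 = 240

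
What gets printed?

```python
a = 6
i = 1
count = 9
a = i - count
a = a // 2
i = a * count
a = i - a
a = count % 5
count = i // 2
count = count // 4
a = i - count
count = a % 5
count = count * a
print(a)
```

-31

a = 1-9 = -8
a = (-8)//2 = -4
i = (-4)*9 = -36
a = (-36)-(-4) = -32
a = 9%5 = 4
count = (-36)//2 = -18
count = (-18)//4 = -5
a = (-36)-(-5) = -31
count = (-31)%5 = 4
count = 4*(-31) = -124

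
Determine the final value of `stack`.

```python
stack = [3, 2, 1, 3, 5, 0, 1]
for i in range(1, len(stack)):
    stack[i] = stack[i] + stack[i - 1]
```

[3, 5, 6, 9, 14, 14, 15]

i=1: stack[1] = 2+3 = 5 → [3, 5, 1, 3, 5, 0, 1]
i=2: stack[2] = 1+5 = 6 → [3, 5, 6, 3, 5, 0, 1]
i=3: stack[3] = 3+6 = 9 → [3, 5, 6, 9, 5, 0, 1]
i=4: stack[4] = 5+9 = 14 → [3, 5, 6, 9, 14, 0, 1]
i=5: stack[5] = 0+14 = 14 → [3, 5, 6, 9, 14, 14, 1]
i=6: stack[6] = 1+14 = 15 → [3, 5, 6, 9, 14, 14, 15]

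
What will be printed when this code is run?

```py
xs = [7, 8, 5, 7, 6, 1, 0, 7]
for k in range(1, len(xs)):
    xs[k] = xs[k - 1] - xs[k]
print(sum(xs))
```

-99

k=1: xs[1] = 7-8 = -1 → [7, -1, 5, 7, 6, 1, 0, 7]
k=2: xs[2] = (-1)-5 = -6 → [7, -1, -6, 7, 6, 1, 0, 7]
k=3: xs[3] = (-6)-7 = -13 → [7, -1, -6, -13, 6, 1, 0, 7]
k=4: xs[4] = (-13)-6 = -19 → [7, -1, -6, -13, -19, 1, 0, 7]
k=5: xs[5] = (-19)-1 = -20 → [7, -1, -6, -13, -19, -20, 0, 7]
k=6: xs[6] = (-20)-0 = -20 → [7, -1, -6, -13, -19, -20, -20, 7]
k=7: xs[7] = (-20)-7 = -27 → [7, -1, -6, -13, -19, -20, -20, -27]
sum = -99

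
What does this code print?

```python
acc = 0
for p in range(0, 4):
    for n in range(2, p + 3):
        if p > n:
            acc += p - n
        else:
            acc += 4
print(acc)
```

p=0,n=2: not 0>2, acc = 0+4 = 4
p=1,n=2: not 1>2, acc = 4+4 = 8
p=1,n=3: not 1>3, acc = 8+4 = 12
p=2,n=2: not 2>2, acc = 12+4 = 16
p=2,n=3: not 2>3, acc = 16+4 = 20
p=2,n=4: not 2>4, acc = 20+4 = 24
p=3,n=2: 3>2, acc = 24+1 = 25
p=3,n=3: not 3>3, acc = 25+4 = 29
p=3,n=4: not 3>4, acc = 29+4 = 33
p=3,n=5: not 3>5, acc = 33+4 = 37

37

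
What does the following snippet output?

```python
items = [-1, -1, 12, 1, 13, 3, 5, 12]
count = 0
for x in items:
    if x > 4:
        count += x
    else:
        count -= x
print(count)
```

40

x=-1: not >4, count = 0-(-1) = 1
x=-1: not >4, count = 1-(-1) = 2
x=12: >4, count = 2+12 = 14
x=1: not >4, count = 14-1 = 13
x=13: >4, count = 13+13 = 26
x=3: not >4, count = 26-3 = 23
x=5: >4, count = 23+5 = 28
x=12: >4, count = 28+12 = 40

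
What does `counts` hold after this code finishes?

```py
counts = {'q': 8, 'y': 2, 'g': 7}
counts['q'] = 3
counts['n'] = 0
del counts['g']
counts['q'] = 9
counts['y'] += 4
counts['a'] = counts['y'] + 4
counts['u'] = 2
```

{'q': 9, 'y': 6, 'n': 0, 'a': 10, 'u': 2}

counts['q'] = 3 → {'q': 3, 'y': 2, 'g': 7}
counts['n'] = 0 → {'q': 3, 'y': 2, 'g': 7, 'n': 0}
del 'g' → {'q': 3, 'y': 2, 'n': 0}
counts['q'] = 9 → {'q': 9, 'y': 2, 'n': 0}
counts['y'] = 2+4 = 6 → {'q': 9, 'y': 6, 'n': 0}
counts['a'] = counts['y']+4 = 10 → {'q': 9, 'y': 6, 'n': 0, 'a': 10}
counts['u'] = 2 → {'q': 9, 'y': 6, 'n': 0, 'a': 10, 'u': 2}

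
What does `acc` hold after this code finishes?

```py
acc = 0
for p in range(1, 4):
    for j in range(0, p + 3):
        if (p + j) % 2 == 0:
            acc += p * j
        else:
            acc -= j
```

31

p=1,j=0: odd sum, acc = 0-0 = 0
p=1,j=1: even sum, acc = 0+1 = 1
p=1,j=2: odd sum, acc = 1-2 = -1
p=1,j=3: even sum, acc = (-1)+3 = 2
p=2,j=0: even sum, acc = 2+0 = 2
p=2,j=1: odd sum, acc = 2-1 = 1
p=2,j=2: even sum, acc = 1+4 = 5
p=2,j=3: odd sum, acc = 5-3 = 2
p=2,j=4: even sum, acc = 2+8 = 10
p=3,j=0: odd sum, acc = 10-0 = 10
p=3,j=1: even sum, acc = 10+3 = 13
p=3,j=2: odd sum, acc = 13-2 = 11
p=3,j=3: even sum, acc = 11+9 = 20
p=3,j=4: odd sum, acc = 20-4 = 16
p=3,j=5: even sum, acc = 16+15 = 31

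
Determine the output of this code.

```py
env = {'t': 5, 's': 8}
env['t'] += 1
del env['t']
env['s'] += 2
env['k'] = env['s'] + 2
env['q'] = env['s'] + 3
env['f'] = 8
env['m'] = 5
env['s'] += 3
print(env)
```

env['t'] = 5+1 = 6 → {'t': 6, 's': 8}
del 't' → {'s': 8}
env['s'] = 8+2 = 10 → {'s': 10}
env['k'] = env['s']+2 = 12 → {'s': 10, 'k': 12}
env['q'] = env['s']+3 = 13 → {'s': 10, 'k': 12, 'q': 13}
env['f'] = 8 → {'s': 10, 'k': 12, 'q': 13, 'f': 8}
env['m'] = 5 → {'s': 10, 'k': 12, 'q': 13, 'f': 8, 'm': 5}
env['s'] = 10+3 = 13 → {'s': 13, 'k': 12, 'q': 13, 'f': 8, 'm': 5}

{'s': 13, 'k': 12, 'q': 13, 'f': 8, 'm': 5}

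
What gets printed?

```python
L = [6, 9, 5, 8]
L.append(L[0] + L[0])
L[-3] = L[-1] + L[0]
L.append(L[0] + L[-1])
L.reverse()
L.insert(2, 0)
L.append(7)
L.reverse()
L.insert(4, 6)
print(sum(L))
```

84

append L[0]+L[0] = 6+6 = 12 → [6, 9, 5, 8, 12]
L[-3] = L[-1]+L[0] = 12+6 = 18 → [6, 9, 18, 8, 12]
append L[0]+L[-1] = 6+12 = 18 → [6, 9, 18, 8, 12, 18]
reverse → [18, 12, 8, 18, 9, 6]
insert 0 at 2 → [18, 12, 0, 8, 18, 9, 6]
append 7 → [18, 12, 0, 8, 18, 9, 6, 7]
reverse → [7, 6, 9, 18, 8, 0, 12, 18]
insert 6 at 4 → [7, 6, 9, 18, 6, 8, 0, 12, 18]
sum = 84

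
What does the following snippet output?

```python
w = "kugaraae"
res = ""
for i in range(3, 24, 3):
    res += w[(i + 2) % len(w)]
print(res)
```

akaaure

i=3: add w[5]='a' → 'a'
i=6: add w[0]='k' → 'ak'
i=9: add w[3]='a' → 'aka'
i=12: add w[6]='a' → 'akaa'
i=15: add w[1]='u' → 'akaau'
i=18: add w[4]='r' → 'akaaur'
i=21: add w[7]='e' → 'akaaure'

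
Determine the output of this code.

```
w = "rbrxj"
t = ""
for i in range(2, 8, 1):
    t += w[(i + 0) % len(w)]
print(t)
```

i=2: add w[2]='r' → 'r'
i=3: add w[3]='x' → 'rx'
i=4: add w[4]='j' → 'rxj'
i=5: add w[0]='r' → 'rxjr'
i=6: add w[1]='b' → 'rxjrb'
i=7: add w[2]='r' → 'rxjrbr'

rxjrbr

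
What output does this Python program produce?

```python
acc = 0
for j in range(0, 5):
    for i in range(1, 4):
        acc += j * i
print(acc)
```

60

j=0,i=1: acc = 0+0 = 0
j=0,i=2: acc = 0+0 = 0
j=0,i=3: acc = 0+0 = 0
j=1,i=1: acc = 0+1 = 1
j=1,i=2: acc = 1+2 = 3
j=1,i=3: acc = 3+3 = 6
j=2,i=1: acc = 6+2 = 8
j=2,i=2: acc = 8+4 = 12
j=2,i=3: acc = 12+6 = 18
j=3,i=1: acc = 18+3 = 21
j=3,i=2: acc = 21+6 = 27
j=3,i=3: acc = 27+9 = 36
j=4,i=1: acc = 36+4 = 40
j=4,i=2: acc = 40+8 = 48
j=4,i=3: acc = 48+12 = 60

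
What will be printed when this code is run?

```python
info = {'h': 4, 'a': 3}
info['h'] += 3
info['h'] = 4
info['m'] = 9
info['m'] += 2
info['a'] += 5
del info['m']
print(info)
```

{'h': 4, 'a': 8}

info['h'] = 4+3 = 7 → {'h': 7, 'a': 3}
info['h'] = 4 → {'h': 4, 'a': 3}
info['m'] = 9 → {'h': 4, 'a': 3, 'm': 9}
info['m'] = 9+2 = 11 → {'h': 4, 'a': 3, 'm': 11}
info['a'] = 3+5 = 8 → {'h': 4, 'a': 8, 'm': 11}
del 'm' → {'h': 4, 'a': 8}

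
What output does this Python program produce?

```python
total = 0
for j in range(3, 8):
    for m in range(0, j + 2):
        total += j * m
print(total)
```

615

j=3,m=0: total = 0+0 = 0
j=3,m=1: total = 0+3 = 3
j=3,m=2: total = 3+6 = 9
j=3,m=3: total = 9+9 = 18
j=3,m=4: total = 18+12 = 30
j=4,m=0: total = 30+0 = 30
j=4,m=1: total = 30+4 = 34
j=4,m=2: total = 34+8 = 42
j=4,m=3: total = 42+12 = 54
j=4,m=4: total = 54+16 = 70
j=4,m=5: total = 70+20 = 90
j=5,m=0: total = 90+0 = 90
j=5,m=1: total = 90+5 = 95
j=5,m=2: total = 95+10 = 105
j=5,m=3: total = 105+15 = 120
j=5,m=4: total = 120+20 = 140
j=5,m=5: total = 140+25 = 165
j=5,m=6: total = 165+30 = 195
j=6,m=0: total = 195+0 = 195
j=6,m=1: total = 195+6 = 201
j=6,m=2: total = 201+12 = 213
j=6,m=3: total = 213+18 = 231
j=6,m=4: total = 231+24 = 255
j=6,m=5: total = 255+30 = 285
j=6,m=6: total = 285+36 = 321
j=6,m=7: total = 321+42 = 363
j=7,m=0: total = 363+0 = 363
j=7,m=1: total = 363+7 = 370
j=7,m=2: total = 370+14 = 384
j=7,m=3: total = 384+21 = 405
j=7,m=4: total = 405+28 = 433
j=7,m=5: total = 433+35 = 468
j=7,m=6: total = 468+42 = 510
j=7,m=7: total = 510+49 = 559
j=7,m=8: total = 559+56 = 615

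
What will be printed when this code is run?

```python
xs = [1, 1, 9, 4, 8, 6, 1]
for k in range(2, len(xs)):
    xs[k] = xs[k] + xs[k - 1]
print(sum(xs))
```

k=2: xs[2] = 9+1 = 10 → [1, 1, 10, 4, 8, 6, 1]
k=3: xs[3] = 4+10 = 14 → [1, 1, 10, 14, 8, 6, 1]
k=4: xs[4] = 8+14 = 22 → [1, 1, 10, 14, 22, 6, 1]
k=5: xs[5] = 6+22 = 28 → [1, 1, 10, 14, 22, 28, 1]
k=6: xs[6] = 1+28 = 29 → [1, 1, 10, 14, 22, 28, 29]
sum = 105

105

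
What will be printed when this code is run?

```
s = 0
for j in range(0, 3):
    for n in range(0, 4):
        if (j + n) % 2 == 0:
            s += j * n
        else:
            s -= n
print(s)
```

-2

j=0,n=0: even sum, s = 0+0 = 0
j=0,n=1: odd sum, s = 0-1 = -1
j=0,n=2: even sum, s = (-1)+0 = -1
j=0,n=3: odd sum, s = (-1)-3 = -4
j=1,n=0: odd sum, s = (-4)-0 = -4
j=1,n=1: even sum, s = (-4)+1 = -3
j=1,n=2: odd sum, s = (-3)-2 = -5
j=1,n=3: even sum, s = (-5)+3 = -2
j=2,n=0: even sum, s = (-2)+0 = -2
j=2,n=1: odd sum, s = (-2)-1 = -3
j=2,n=2: even sum, s = (-3)+4 = 1
j=2,n=3: odd sum, s = 1-3 = -2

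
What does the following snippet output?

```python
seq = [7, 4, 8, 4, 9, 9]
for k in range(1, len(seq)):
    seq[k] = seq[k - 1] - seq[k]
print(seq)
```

k=1: seq[1] = 7-4 = 3 → [7, 3, 8, 4, 9, 9]
k=2: seq[2] = 3-8 = -5 → [7, 3, -5, 4, 9, 9]
k=3: seq[3] = (-5)-4 = -9 → [7, 3, -5, -9, 9, 9]
k=4: seq[4] = (-9)-9 = -18 → [7, 3, -5, -9, -18, 9]
k=5: seq[5] = (-18)-9 = -27 → [7, 3, -5, -9, -18, -27]

[7, 3, -5, -9, -18, -27]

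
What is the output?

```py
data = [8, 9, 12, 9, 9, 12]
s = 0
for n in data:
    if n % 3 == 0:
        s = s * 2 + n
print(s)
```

n=8: not %3==0
n=9: %3==0, s = 0*2+9 = 9
n=12: %3==0, s = 9*2+12 = 30
n=9: %3==0, s = 30*2+9 = 69
n=9: %3==0, s = 69*2+9 = 147
n=12: %3==0, s = 147*2+12 = 306

306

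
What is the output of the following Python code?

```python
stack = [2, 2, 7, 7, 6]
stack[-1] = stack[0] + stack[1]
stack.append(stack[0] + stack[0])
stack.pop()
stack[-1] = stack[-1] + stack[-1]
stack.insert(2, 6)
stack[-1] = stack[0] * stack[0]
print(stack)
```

stack[-1] = stack[0]+stack[1] = 2+2 = 4 → [2, 2, 7, 7, 4]
append stack[0]+stack[0] = 2+2 = 4 → [2, 2, 7, 7, 4, 4]
pop() removes 4 → [2, 2, 7, 7, 4]
stack[-1] = stack[-1]+stack[-1] = 4+4 = 8 → [2, 2, 7, 7, 8]
insert 6 at 2 → [2, 2, 6, 7, 7, 8]
stack[-1] = stack[0]*stack[0] = 2*2 = 4 → [2, 2, 6, 7, 7, 4]

[2, 2, 6, 7, 7, 4]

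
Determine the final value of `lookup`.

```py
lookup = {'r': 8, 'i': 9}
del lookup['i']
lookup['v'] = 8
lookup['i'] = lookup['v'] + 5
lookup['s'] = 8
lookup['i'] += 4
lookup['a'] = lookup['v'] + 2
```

del 'i' → {'r': 8}
lookup['v'] = 8 → {'r': 8, 'v': 8}
lookup['i'] = lookup['v']+5 = 13 → {'r': 8, 'v': 8, 'i': 13}
lookup['s'] = 8 → {'r': 8, 'v': 8, 'i': 13, 's': 8}
lookup['i'] = 13+4 = 17 → {'r': 8, 'v': 8, 'i': 17, 's': 8}
lookup['a'] = lookup['v']+2 = 10 → {'r': 8, 'v': 8, 'i': 17, 's': 8, 'a': 10}

{'r': 8, 'v': 8, 'i': 17, 's': 8, 'a': 10}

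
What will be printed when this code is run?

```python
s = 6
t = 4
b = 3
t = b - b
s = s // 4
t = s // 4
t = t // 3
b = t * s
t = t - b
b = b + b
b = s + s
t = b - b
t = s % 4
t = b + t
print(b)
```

t = 3-3 = 0
s = 6//4 = 1
t = 1//4 = 0
t = 0//3 = 0
b = 0*1 = 0
t = 0-0 = 0
b = 0+0 = 0
b = 1+1 = 2
t = 2-2 = 0
t = 1%4 = 1
t = 2+1 = 3

2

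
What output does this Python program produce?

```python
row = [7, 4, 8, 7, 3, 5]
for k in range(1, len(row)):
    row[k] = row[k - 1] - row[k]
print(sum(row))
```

-42

k=1: row[1] = 7-4 = 3 → [7, 3, 8, 7, 3, 5]
k=2: row[2] = 3-8 = -5 → [7, 3, -5, 7, 3, 5]
k=3: row[3] = (-5)-7 = -12 → [7, 3, -5, -12, 3, 5]
k=4: row[4] = (-12)-3 = -15 → [7, 3, -5, -12, -15, 5]
k=5: row[5] = (-15)-5 = -20 → [7, 3, -5, -12, -15, -20]
sum = -42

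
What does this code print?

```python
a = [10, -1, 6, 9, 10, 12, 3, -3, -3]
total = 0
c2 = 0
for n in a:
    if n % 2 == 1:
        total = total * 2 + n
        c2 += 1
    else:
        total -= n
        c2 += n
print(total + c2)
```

n=10: not odd, total = 0-10 = -10; c2=10
n=-1: odd, total = (-10)*2+(-1) = -21; c2=11
n=6: not odd, total = (-21)-6 = -27; c2=17
n=9: odd, total = (-27)*2+9 = -45; c2=18
n=10: not odd, total = (-45)-10 = -55; c2=28
n=12: not odd, total = (-55)-12 = -67; c2=40
n=3: odd, total = (-67)*2+3 = -131; c2=41
n=-3: odd, total = (-131)*2+(-3) = -265; c2=42
n=-3: odd, total = (-265)*2+(-3) = -533; c2=43
total+c2 = (-533)+43 = -490

-490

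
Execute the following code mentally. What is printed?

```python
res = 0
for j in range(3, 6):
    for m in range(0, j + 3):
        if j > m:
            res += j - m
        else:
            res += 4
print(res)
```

j=3,m=0: 3>0, res = 0+3 = 3
j=3,m=1: 3>1, res = 3+2 = 5
j=3,m=2: 3>2, res = 5+1 = 6
j=3,m=3: not 3>3, res = 6+4 = 10
j=3,m=4: not 3>4, res = 10+4 = 14
j=3,m=5: not 3>5, res = 14+4 = 18
j=4,m=0: 4>0, res = 18+4 = 22
j=4,m=1: 4>1, res = 22+3 = 25
j=4,m=2: 4>2, res = 25+2 = 27
j=4,m=3: 4>3, res = 27+1 = 28
j=4,m=4: not 4>4, res = 28+4 = 32
j=4,m=5: not 4>5, res = 32+4 = 36
j=4,m=6: not 4>6, res = 36+4 = 40
j=5,m=0: 5>0, res = 40+5 = 45
j=5,m=1: 5>1, res = 45+4 = 49
j=5,m=2: 5>2, res = 49+3 = 52
j=5,m=3: 5>3, res = 52+2 = 54
j=5,m=4: 5>4, res = 54+1 = 55
j=5,m=5: not 5>5, res = 55+4 = 59
j=5,m=6: not 5>6, res = 59+4 = 63
j=5,m=7: not 5>7, res = 63+4 = 67

67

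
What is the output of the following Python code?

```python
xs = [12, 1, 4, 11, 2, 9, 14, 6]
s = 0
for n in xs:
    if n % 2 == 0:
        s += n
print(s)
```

38

n=12: even, s = 0+12 = 12
n=1: not even
n=4: even, s = 12+4 = 16
n=11: not even
n=2: even, s = 16+2 = 18
n=9: not even
n=14: even, s = 18+14 = 32
n=6: even, s = 32+6 = 38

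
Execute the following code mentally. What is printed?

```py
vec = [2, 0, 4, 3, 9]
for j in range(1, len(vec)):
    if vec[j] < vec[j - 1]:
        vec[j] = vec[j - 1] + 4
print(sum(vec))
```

50

j=1: 0<2, vec[1] = 2+4 = 6 → [2, 6, 4, 3, 9]
j=2: 4<6, vec[2] = 6+4 = 10 → [2, 6, 10, 3, 9]
j=3: 3<10, vec[3] = 10+4 = 14 → [2, 6, 10, 14, 9]
j=4: 9<14, vec[4] = 14+4 = 18 → [2, 6, 10, 14, 18]
sum = 50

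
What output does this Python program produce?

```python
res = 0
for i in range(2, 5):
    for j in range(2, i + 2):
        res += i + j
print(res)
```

57

i=2,j=2: res = 0+4 = 4
i=2,j=3: res = 4+5 = 9
i=3,j=2: res = 9+5 = 14
i=3,j=3: res = 14+6 = 20
i=3,j=4: res = 20+7 = 27
i=4,j=2: res = 27+6 = 33
i=4,j=3: res = 33+7 = 40
i=4,j=4: res = 40+8 = 48
i=4,j=5: res = 48+9 = 57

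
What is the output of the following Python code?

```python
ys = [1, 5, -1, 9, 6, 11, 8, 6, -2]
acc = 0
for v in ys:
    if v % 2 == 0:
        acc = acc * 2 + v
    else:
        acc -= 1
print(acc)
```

v=1: not even, acc = 0-1 = -1
v=5: not even, acc = (-1)-1 = -2
v=-1: not even, acc = (-2)-1 = -3
v=9: not even, acc = (-3)-1 = -4
v=6: even, acc = (-4)*2+6 = -2
v=11: not even, acc = (-2)-1 = -3
v=8: even, acc = (-3)*2+8 = 2
v=6: even, acc = 2*2+6 = 10
v=-2: even, acc = 10*2+(-2) = 18

18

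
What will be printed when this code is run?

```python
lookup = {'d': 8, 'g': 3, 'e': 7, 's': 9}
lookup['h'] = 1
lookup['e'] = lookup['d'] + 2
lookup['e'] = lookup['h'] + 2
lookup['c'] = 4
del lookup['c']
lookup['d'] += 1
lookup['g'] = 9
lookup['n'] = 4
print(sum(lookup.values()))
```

35

lookup['h'] = 1 → {'d': 8, 'g': 3, 'e': 7, 's': 9, 'h': 1}
lookup['e'] = lookup['d']+2 = 10 → {'d': 8, 'g': 3, 'e': 10, 's': 9, 'h': 1}
lookup['e'] = lookup['h']+2 = 3 → {'d': 8, 'g': 3, 'e': 3, 's': 9, 'h': 1}
lookup['c'] = 4 → {'d': 8, 'g': 3, 'e': 3, 's': 9, 'h': 1, 'c': 4}
del 'c' → {'d': 8, 'g': 3, 'e': 3, 's': 9, 'h': 1}
lookup['d'] = 8+1 = 9 → {'d': 9, 'g': 3, 'e': 3, 's': 9, 'h': 1}
lookup['g'] = 9 → {'d': 9, 'g': 9, 'e': 3, 's': 9, 'h': 1}
lookup['n'] = 4 → {'d': 9, 'g': 9, 'e': 3, 's': 9, 'h': 1, 'n': 4}
sum of values = 35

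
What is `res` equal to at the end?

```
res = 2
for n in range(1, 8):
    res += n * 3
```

n=1: res = 2+1*3 = 5
n=2: res = 5+2*3 = 11
n=3: res = 11+3*3 = 20
n=4: res = 20+4*3 = 32
n=5: res = 32+5*3 = 47
n=6: res = 47+6*3 = 65
n=7: res = 65+7*3 = 86

86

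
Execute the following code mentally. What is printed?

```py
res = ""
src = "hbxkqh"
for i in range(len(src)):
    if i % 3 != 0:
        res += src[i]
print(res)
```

bxqh

i=0: skip
i=1: add 'b' → 'b'
i=2: add 'x' → 'bx'
i=3: skip
i=4: add 'q' → 'bxq'
i=5: add 'h' → 'bxqh'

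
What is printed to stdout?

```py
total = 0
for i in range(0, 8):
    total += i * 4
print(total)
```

i=0: total = 0+0*4 = 0
i=1: total = 0+1*4 = 4
i=2: total = 4+2*4 = 12
i=3: total = 12+3*4 = 24
i=4: total = 24+4*4 = 40
i=5: total = 40+5*4 = 60
i=6: total = 60+6*4 = 84
i=7: total = 84+7*4 = 112

112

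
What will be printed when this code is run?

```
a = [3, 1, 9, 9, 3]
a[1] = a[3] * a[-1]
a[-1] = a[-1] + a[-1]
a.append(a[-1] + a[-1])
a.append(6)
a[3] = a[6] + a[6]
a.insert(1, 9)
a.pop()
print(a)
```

[3, 9, 27, 9, 12, 6, 12]

a[1] = a[3]*a[-1] = 9*3 = 27 → [3, 27, 9, 9, 3]
a[-1] = a[-1]+a[-1] = 3+3 = 6 → [3, 27, 9, 9, 6]
append a[-1]+a[-1] = 6+6 = 12 → [3, 27, 9, 9, 6, 12]
append 6 → [3, 27, 9, 9, 6, 12, 6]
a[3] = a[6]+a[6] = 6+6 = 12 → [3, 27, 9, 12, 6, 12, 6]
insert 9 at 1 → [3, 9, 27, 9, 12, 6, 12, 6]
pop() removes 6 → [3, 9, 27, 9, 12, 6, 12]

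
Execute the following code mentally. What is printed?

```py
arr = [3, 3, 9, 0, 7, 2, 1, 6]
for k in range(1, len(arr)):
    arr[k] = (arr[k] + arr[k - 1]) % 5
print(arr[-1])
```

k=1: arr[1] = (3+3)%5 = 1 → [3, 1, 9, 0, 7, 2, 1, 6]
k=2: arr[2] = (9+1)%5 = 0 → [3, 1, 0, 0, 7, 2, 1, 6]
k=3: arr[3] = (0+0)%5 = 0 → [3, 1, 0, 0, 7, 2, 1, 6]
k=4: arr[4] = (7+0)%5 = 2 → [3, 1, 0, 0, 2, 2, 1, 6]
k=5: arr[5] = (2+2)%5 = 4 → [3, 1, 0, 0, 2, 4, 1, 6]
k=6: arr[6] = (1+4)%5 = 0 → [3, 1, 0, 0, 2, 4, 0, 6]
k=7: arr[7] = (6+0)%5 = 1 → [3, 1, 0, 0, 2, 4, 0, 1]

1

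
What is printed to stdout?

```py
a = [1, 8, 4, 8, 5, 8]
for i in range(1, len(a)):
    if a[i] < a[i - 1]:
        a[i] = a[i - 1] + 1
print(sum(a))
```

51

i=1: 8>=1, unchanged → [1, 8, 4, 8, 5, 8]
i=2: 4<8, a[2] = 8+1 = 9 → [1, 8, 9, 8, 5, 8]
i=3: 8<9, a[3] = 9+1 = 10 → [1, 8, 9, 10, 5, 8]
i=4: 5<10, a[4] = 10+1 = 11 → [1, 8, 9, 10, 11, 8]
i=5: 8<11, a[5] = 11+1 = 12 → [1, 8, 9, 10, 11, 12]
sum = 51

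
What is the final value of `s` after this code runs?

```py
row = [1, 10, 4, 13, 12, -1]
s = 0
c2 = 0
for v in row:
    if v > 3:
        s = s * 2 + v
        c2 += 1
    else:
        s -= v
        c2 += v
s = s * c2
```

v=1: not >3, s = 0-1 = -1; c2=1
v=10: >3, s = (-1)*2+10 = 8; c2=2
v=4: >3, s = 8*2+4 = 20; c2=3
v=13: >3, s = 20*2+13 = 53; c2=4
v=12: >3, s = 53*2+12 = 118; c2=5
v=-1: not >3, s = 118-(-1) = 119; c2=4
s*c2 = 119*4 = 476

476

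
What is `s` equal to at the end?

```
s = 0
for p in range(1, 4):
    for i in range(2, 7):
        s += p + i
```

p=1,i=2: s = 0+3 = 3
p=1,i=3: s = 3+4 = 7
p=1,i=4: s = 7+5 = 12
p=1,i=5: s = 12+6 = 18
p=1,i=6: s = 18+7 = 25
p=2,i=2: s = 25+4 = 29
p=2,i=3: s = 29+5 = 34
p=2,i=4: s = 34+6 = 40
p=2,i=5: s = 40+7 = 47
p=2,i=6: s = 47+8 = 55
p=3,i=2: s = 55+5 = 60
p=3,i=3: s = 60+6 = 66
p=3,i=4: s = 66+7 = 73
p=3,i=5: s = 73+8 = 81
p=3,i=6: s = 81+9 = 90

90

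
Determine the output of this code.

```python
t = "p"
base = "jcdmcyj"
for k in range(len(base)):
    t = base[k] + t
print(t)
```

k=0: prepend 'j' → 'jp'
k=1: prepend 'c' → 'cjp'
k=2: prepend 'd' → 'dcjp'
k=3: prepend 'm' → 'mdcjp'
k=4: prepend 'c' → 'cmdcjp'
k=5: prepend 'y' → 'ycmdcjp'
k=6: prepend 'j' → 'jycmdcjp'

jycmdcjp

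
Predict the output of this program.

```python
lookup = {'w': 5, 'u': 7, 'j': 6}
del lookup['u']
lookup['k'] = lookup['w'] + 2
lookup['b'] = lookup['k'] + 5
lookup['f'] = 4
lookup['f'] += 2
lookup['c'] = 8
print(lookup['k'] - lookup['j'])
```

del 'u' → {'w': 5, 'j': 6}
lookup['k'] = lookup['w']+2 = 7 → {'w': 5, 'j': 6, 'k': 7}
lookup['b'] = lookup['k']+5 = 12 → {'w': 5, 'j': 6, 'k': 7, 'b': 12}
lookup['f'] = 4 → {'w': 5, 'j': 6, 'k': 7, 'b': 12, 'f': 4}
lookup['f'] = 4+2 = 6 → {'w': 5, 'j': 6, 'k': 7, 'b': 12, 'f': 6}
lookup['c'] = 8 → {'w': 5, 'j': 6, 'k': 7, 'b': 12, 'f': 6, 'c': 8}
lookup['k']-lookup['j'] = 7-6 = 1

1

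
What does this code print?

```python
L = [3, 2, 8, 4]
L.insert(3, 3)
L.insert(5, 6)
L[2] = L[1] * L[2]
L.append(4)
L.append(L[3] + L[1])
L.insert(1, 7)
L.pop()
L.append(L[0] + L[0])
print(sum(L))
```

51

insert 3 at 3 → [3, 2, 8, 3, 4]
insert 6 at 5 → [3, 2, 8, 3, 4, 6]
L[2] = L[1]*L[2] = 2*8 = 16 → [3, 2, 16, 3, 4, 6]
append 4 → [3, 2, 16, 3, 4, 6, 4]
append L[3]+L[1] = 3+2 = 5 → [3, 2, 16, 3, 4, 6, 4, 5]
insert 7 at 1 → [3, 7, 2, 16, 3, 4, 6, 4, 5]
pop() removes 5 → [3, 7, 2, 16, 3, 4, 6, 4]
append L[0]+L[0] = 3+3 = 6 → [3, 7, 2, 16, 3, 4, 6, 4, 6]
sum = 51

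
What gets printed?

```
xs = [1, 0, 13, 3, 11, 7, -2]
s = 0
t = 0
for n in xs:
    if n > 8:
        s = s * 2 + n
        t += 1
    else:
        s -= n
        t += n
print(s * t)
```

n=1: not >8, s = 0-1 = -1; t=1
n=0: not >8, s = (-1)-0 = -1; t=1
n=13: >8, s = (-1)*2+13 = 11; t=2
n=3: not >8, s = 11-3 = 8; t=5
n=11: >8, s = 8*2+11 = 27; t=6
n=7: not >8, s = 27-7 = 20; t=13
n=-2: not >8, s = 20-(-2) = 22; t=11
s*t = 22*11 = 242

242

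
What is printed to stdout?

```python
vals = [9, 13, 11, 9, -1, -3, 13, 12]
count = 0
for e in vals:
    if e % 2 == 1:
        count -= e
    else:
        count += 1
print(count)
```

e=9: odd, count = 0-9 = -9
e=13: odd, count = (-9)-13 = -22
e=11: odd, count = (-22)-11 = -33
e=9: odd, count = (-33)-9 = -42
e=-1: odd, count = (-42)-(-1) = -41
e=-3: odd, count = (-41)-(-3) = -38
e=13: odd, count = (-38)-13 = -51
e=12: not odd, count = (-51)+1 = -50

-50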